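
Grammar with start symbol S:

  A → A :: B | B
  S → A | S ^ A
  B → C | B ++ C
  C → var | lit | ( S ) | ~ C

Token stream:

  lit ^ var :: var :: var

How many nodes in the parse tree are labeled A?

4

[S [S [A [B [C lit]]]] ^ [A [A [A [B [C var]]] :: [B [C var]]] :: [B [C var]]]]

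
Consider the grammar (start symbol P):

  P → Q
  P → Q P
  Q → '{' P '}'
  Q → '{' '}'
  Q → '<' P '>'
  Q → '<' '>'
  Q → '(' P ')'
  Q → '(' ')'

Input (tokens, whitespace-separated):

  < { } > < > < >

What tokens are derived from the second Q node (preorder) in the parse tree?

{ }

[P [Q < [P [Q { }]] >] [P [Q < >] [P [Q < >]]]]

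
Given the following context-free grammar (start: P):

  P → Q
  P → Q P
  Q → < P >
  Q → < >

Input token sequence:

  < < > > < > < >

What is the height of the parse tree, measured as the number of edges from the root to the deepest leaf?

4

[P [Q < [P [Q < >]] >] [P [Q < >] [P [Q < >]]]]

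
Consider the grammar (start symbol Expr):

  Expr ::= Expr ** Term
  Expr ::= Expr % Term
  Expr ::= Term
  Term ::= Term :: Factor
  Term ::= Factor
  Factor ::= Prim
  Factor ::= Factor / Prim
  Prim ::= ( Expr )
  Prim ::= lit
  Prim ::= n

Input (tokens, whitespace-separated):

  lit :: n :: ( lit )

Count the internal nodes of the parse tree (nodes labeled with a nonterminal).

14

[Expr [Term [Term [Term [Factor [Prim lit]]] :: [Factor [Prim n]]] :: [Factor [Prim ( [Expr [Term [Factor [Prim lit]]]] )]]]]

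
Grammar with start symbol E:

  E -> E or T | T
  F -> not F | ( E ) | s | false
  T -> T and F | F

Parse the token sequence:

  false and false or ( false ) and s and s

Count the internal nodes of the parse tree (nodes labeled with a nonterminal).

[E [E [T [T [F false]] and [F false]]] or [T [T [T [F ( [E [T [F false]]] )]] and [F s]] and [F s]]]

15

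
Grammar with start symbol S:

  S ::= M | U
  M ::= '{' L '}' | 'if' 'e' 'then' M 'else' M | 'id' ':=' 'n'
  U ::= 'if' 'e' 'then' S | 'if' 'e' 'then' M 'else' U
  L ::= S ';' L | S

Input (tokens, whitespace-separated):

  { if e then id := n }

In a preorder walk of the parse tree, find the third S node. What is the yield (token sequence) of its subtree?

id := n

[S [M { [L [S [U if e then [S [M id := n]]]]] }]]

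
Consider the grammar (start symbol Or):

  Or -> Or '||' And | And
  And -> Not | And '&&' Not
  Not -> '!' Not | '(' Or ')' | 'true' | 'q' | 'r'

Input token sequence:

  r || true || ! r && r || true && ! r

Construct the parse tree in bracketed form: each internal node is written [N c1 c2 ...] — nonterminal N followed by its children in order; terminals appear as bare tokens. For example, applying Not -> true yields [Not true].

[Or [Or [Or [Or [And [Not r]]] || [And [Not true]]] || [And [And [Not ! [Not r]]] && [Not r]]] || [And [And [Not true]] && [Not ! [Not r]]]]

Or
Or || And
Or || And || And
Or || And || And || And
And || And || And || And
Not || And || And || And
r || And || And || And
r || Not || And || And
r || true || And || And
r || true || And && Not || And
r || true || Not && Not || And
r || true || ! Not && Not || And
r || true || ! r && Not || And
r || true || ! r && r || And
r || true || ! r && r || And && Not
r || true || ! r && r || Not && Not
r || true || ! r && r || true && Not
r || true || ! r && r || true && ! Not
r || true || ! r && r || true && ! r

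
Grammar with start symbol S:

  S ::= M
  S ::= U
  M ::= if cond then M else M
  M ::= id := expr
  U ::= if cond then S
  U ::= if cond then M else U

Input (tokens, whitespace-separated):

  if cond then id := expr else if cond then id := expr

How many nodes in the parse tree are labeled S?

[S [U if cond then [M id := expr] else [U if cond then [S [M id := expr]]]]]

2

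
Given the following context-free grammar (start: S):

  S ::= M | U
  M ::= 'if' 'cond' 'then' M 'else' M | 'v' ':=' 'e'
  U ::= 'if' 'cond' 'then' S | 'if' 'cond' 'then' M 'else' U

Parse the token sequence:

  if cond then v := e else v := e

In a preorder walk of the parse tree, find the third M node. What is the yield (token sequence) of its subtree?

v := e

[S [M if cond then [M v := e] else [M v := e]]]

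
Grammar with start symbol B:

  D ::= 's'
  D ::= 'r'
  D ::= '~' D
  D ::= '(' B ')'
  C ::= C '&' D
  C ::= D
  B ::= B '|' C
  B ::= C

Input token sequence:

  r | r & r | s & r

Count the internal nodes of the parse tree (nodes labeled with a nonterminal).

13

[B [B [B [C [D r]]] | [C [C [D r]] & [D r]]] | [C [C [D s]] & [D r]]]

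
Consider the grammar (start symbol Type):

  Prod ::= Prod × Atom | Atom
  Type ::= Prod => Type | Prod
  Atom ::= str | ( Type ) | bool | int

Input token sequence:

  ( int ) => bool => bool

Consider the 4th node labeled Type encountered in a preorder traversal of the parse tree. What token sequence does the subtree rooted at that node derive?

bool

[Type [Prod [Atom ( [Type [Prod [Atom int]]] )]] => [Type [Prod [Atom bool]] => [Type [Prod [Atom bool]]]]]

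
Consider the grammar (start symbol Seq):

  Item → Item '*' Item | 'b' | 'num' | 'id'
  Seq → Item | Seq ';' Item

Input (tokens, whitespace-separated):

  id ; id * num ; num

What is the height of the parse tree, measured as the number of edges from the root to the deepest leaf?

4

[Seq [Seq [Seq [Item id]] ; [Item [Item id] * [Item num]]] ; [Item num]]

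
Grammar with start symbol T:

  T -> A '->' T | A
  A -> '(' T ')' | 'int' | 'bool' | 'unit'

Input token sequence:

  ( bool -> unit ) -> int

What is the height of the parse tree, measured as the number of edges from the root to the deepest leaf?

5

[T [A ( [T [A bool] -> [T [A unit]]] )] -> [T [A int]]]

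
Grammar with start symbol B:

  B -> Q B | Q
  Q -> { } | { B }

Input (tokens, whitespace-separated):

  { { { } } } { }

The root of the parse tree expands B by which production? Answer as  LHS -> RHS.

[B [Q { [B [Q { [B [Q { }]] }]] }] [B [Q { }]]]

B -> Q B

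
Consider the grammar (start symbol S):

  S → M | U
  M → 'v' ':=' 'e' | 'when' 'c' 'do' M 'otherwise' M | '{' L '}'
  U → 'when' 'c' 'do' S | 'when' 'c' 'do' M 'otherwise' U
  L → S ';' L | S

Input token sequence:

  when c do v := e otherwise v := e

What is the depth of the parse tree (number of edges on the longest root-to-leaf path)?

3

[S [M when c do [M v := e] otherwise [M v := e]]]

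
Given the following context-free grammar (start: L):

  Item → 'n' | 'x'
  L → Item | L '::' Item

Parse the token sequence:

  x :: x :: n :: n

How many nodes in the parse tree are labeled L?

4

[L [L [L [L [Item x]] :: [Item x]] :: [Item n]] :: [Item n]]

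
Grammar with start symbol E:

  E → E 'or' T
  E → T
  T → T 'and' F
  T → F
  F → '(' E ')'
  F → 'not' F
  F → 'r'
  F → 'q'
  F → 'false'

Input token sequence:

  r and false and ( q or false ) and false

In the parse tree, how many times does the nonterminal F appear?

6

[E [T [T [T [T [F r]] and [F false]] and [F ( [E [E [T [F q]]] or [T [F false]]] )]] and [F false]]]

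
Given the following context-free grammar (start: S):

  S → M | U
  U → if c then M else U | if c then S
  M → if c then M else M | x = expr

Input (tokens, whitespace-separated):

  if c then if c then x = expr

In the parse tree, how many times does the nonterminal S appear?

3

[S [U if c then [S [U if c then [S [M x = expr]]]]]]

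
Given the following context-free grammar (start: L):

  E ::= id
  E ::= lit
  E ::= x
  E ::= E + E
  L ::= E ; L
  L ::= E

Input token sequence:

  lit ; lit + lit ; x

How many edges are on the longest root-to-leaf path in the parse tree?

[L [E lit] ; [L [E [E lit] + [E lit]] ; [L [E x]]]]

4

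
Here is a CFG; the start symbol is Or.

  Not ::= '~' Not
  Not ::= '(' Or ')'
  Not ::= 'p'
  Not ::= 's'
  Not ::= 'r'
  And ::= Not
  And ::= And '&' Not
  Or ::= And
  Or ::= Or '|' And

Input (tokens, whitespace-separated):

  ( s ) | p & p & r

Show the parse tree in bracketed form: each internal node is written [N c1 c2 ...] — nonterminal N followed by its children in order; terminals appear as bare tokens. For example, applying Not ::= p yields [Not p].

Or
Or | And
And | And
Not | And
( Or ) | And
( And ) | And
( Not ) | And
( s ) | And
( s ) | And & Not
( s ) | And & Not & Not
( s ) | Not & Not & Not
( s ) | p & Not & Not
( s ) | p & p & Not
( s ) | p & p & r

[Or [Or [And [Not ( [Or [And [Not s]]] )]]] | [And [And [And [Not p]] & [Not p]] & [Not r]]]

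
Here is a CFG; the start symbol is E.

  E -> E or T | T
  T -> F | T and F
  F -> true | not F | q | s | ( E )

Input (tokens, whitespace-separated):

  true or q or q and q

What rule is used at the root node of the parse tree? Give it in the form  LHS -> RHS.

[E [E [E [T [F true]]] or [T [F q]]] or [T [T [F q]] and [F q]]]

E -> E or T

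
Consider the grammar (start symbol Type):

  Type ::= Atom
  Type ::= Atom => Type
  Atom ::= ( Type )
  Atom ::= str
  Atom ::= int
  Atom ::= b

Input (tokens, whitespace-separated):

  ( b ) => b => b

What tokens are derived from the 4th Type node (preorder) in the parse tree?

b

[Type [Atom ( [Type [Atom b]] )] => [Type [Atom b] => [Type [Atom b]]]]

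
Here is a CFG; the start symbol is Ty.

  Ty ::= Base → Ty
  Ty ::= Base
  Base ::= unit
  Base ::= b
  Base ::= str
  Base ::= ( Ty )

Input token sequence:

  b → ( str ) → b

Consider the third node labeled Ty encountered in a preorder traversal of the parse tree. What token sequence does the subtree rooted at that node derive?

[Ty [Base b] → [Ty [Base ( [Ty [Base str]] )] → [Ty [Base b]]]]

str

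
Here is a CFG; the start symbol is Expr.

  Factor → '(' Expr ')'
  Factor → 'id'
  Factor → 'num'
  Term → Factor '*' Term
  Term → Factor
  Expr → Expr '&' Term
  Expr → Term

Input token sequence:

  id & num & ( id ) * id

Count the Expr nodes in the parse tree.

4

[Expr [Expr [Expr [Term [Factor id]]] & [Term [Factor num]]] & [Term [Factor ( [Expr [Term [Factor id]]] )] * [Term [Factor id]]]]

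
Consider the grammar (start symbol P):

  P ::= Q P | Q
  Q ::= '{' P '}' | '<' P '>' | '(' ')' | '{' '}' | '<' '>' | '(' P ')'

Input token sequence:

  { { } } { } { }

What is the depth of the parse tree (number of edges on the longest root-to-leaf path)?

[P [Q { [P [Q { }]] }] [P [Q { }] [P [Q { }]]]]

4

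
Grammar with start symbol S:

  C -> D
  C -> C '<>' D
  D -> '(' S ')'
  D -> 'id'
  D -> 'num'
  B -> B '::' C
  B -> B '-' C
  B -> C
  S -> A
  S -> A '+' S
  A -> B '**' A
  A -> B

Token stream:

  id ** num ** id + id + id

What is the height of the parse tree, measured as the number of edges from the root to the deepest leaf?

[S [A [B [C [D id]]] ** [A [B [C [D num]]] ** [A [B [C [D id]]]]]] + [S [A [B [C [D id]]]] + [S [A [B [C [D id]]]]]]]

7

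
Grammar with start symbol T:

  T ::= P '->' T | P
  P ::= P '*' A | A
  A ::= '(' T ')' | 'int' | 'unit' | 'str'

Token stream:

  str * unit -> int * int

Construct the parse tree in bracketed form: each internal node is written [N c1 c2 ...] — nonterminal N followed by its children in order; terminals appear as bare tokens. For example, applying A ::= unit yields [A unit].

[T [P [P [A str]] * [A unit]] -> [T [P [P [A int]] * [A int]]]]

T
P -> T
P * A -> T
A * A -> T
str * A -> T
str * unit -> T
str * unit -> P
str * unit -> P * A
str * unit -> A * A
str * unit -> int * A
str * unit -> int * int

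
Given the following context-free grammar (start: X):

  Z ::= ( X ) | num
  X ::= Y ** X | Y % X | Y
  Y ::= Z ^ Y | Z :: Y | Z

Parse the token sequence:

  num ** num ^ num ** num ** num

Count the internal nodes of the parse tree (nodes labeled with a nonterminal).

[X [Y [Z num]] ** [X [Y [Z num] ^ [Y [Z num]]] ** [X [Y [Z num]] ** [X [Y [Z num]]]]]]

14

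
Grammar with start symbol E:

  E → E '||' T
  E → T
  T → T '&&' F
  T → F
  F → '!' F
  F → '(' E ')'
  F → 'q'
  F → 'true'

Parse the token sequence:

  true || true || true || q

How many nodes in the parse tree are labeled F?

4

[E [E [E [E [T [F true]]] || [T [F true]]] || [T [F true]]] || [T [F q]]]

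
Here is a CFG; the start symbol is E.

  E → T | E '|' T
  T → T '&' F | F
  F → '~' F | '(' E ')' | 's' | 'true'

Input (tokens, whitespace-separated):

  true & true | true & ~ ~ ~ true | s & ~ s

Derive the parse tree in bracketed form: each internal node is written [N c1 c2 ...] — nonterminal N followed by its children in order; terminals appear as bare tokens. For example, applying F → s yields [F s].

[E [E [E [T [T [F true]] & [F true]]] | [T [T [F true]] & [F ~ [F ~ [F ~ [F true]]]]]] | [T [T [F s]] & [F ~ [F s]]]]

E
E | T
E | T | T
T | T | T
T & F | T | T
F & F | T | T
true & F | T | T
true & true | T | T
true & true | T & F | T
true & true | F & F | T
true & true | true & F | T
true & true | true & ~ F | T
true & true | true & ~ ~ F | T
true & true | true & ~ ~ ~ F | T
true & true | true & ~ ~ ~ true | T
true & true | true & ~ ~ ~ true | T & F
true & true | true & ~ ~ ~ true | F & F
true & true | true & ~ ~ ~ true | s & F
true & true | true & ~ ~ ~ true | s & ~ F
true & true | true & ~ ~ ~ true | s & ~ s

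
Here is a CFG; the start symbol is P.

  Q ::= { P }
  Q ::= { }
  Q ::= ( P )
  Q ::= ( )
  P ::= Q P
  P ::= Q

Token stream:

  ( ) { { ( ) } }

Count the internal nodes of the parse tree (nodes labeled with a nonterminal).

[P [Q ( )] [P [Q { [P [Q { [P [Q ( )]] }]] }]]]

8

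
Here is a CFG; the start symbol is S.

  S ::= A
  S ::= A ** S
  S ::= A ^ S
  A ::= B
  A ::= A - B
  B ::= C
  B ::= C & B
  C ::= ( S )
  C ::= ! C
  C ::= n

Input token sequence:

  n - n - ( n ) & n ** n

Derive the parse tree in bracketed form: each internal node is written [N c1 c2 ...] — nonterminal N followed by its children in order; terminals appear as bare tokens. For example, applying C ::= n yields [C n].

S
A ** S
A - B ** S
A - B - B ** S
B - B - B ** S
C - B - B ** S
n - B - B ** S
n - C - B ** S
n - n - B ** S
n - n - C & B ** S
n - n - ( S ) & B ** S
n - n - ( A ) & B ** S
n - n - ( B ) & B ** S
n - n - ( C ) & B ** S
n - n - ( n ) & B ** S
n - n - ( n ) & C ** S
n - n - ( n ) & n ** S
n - n - ( n ) & n ** A
n - n - ( n ) & n ** B
n - n - ( n ) & n ** C
n - n - ( n ) & n ** n

[S [A [A [A [B [C n]]] - [B [C n]]] - [B [C ( [S [A [B [C n]]]] )] & [B [C n]]]] ** [S [A [B [C n]]]]]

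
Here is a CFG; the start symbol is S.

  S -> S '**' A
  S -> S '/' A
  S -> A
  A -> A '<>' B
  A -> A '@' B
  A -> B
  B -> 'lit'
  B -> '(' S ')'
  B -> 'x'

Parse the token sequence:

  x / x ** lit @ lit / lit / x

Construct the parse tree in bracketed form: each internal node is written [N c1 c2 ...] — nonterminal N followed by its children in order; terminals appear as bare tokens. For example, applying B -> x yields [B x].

S
S / A
S / A / A
S ** A / A / A
S / A ** A / A / A
A / A ** A / A / A
B / A ** A / A / A
x / A ** A / A / A
x / B ** A / A / A
x / x ** A / A / A
x / x ** A @ B / A / A
x / x ** B @ B / A / A
x / x ** lit @ B / A / A
x / x ** lit @ lit / A / A
x / x ** lit @ lit / B / A
x / x ** lit @ lit / lit / A
x / x ** lit @ lit / lit / B
x / x ** lit @ lit / lit / x

[S [S [S [S [S [A [B x]]] / [A [B x]]] ** [A [A [B lit]] @ [B lit]]] / [A [B lit]]] / [A [B x]]]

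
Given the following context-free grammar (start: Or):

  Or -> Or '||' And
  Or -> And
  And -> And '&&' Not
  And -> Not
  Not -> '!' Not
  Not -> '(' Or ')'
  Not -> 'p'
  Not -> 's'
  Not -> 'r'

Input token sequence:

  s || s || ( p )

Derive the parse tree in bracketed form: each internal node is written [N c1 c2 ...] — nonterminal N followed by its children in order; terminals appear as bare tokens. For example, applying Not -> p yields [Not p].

Or
Or || And
Or || And || And
And || And || And
Not || And || And
s || And || And
s || Not || And
s || s || And
s || s || Not
s || s || ( Or )
s || s || ( And )
s || s || ( Not )
s || s || ( p )

[Or [Or [Or [And [Not s]]] || [And [Not s]]] || [And [Not ( [Or [And [Not p]]] )]]]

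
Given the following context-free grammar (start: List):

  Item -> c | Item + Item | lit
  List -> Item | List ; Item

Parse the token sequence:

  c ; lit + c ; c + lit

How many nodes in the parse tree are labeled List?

[List [List [List [Item c]] ; [Item [Item lit] + [Item c]]] ; [Item [Item c] + [Item lit]]]

3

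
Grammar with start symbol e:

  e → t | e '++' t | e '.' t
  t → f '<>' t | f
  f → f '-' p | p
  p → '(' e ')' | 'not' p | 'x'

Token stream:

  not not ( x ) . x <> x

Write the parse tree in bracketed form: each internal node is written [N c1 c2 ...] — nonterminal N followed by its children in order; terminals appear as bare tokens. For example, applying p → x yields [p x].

e
e . t
t . t
f . t
p . t
not p . t
not not p . t
not not ( e ) . t
not not ( t ) . t
not not ( f ) . t
not not ( p ) . t
not not ( x ) . t
not not ( x ) . f <> t
not not ( x ) . p <> t
not not ( x ) . x <> t
not not ( x ) . x <> f
not not ( x ) . x <> p
not not ( x ) . x <> x

[e [e [t [f [p not [p not [p ( [e [t [f [p x]]]] )]]]]]] . [t [f [p x]] <> [t [f [p x]]]]]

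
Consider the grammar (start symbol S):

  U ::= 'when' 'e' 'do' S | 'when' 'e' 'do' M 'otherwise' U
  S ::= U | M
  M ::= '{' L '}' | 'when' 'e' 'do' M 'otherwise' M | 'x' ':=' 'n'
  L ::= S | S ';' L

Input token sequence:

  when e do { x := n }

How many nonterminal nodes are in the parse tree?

[S [U when e do [S [M { [L [S [M x := n]]] }]]]]

7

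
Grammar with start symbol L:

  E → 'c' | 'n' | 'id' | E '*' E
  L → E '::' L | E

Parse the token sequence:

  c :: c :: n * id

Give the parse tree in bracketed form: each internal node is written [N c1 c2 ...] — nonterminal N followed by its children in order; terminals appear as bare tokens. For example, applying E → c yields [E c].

L
E :: L
c :: L
c :: E :: L
c :: c :: L
c :: c :: E
c :: c :: E * E
c :: c :: n * E
c :: c :: n * id

[L [E c] :: [L [E c] :: [L [E [E n] * [E id]]]]]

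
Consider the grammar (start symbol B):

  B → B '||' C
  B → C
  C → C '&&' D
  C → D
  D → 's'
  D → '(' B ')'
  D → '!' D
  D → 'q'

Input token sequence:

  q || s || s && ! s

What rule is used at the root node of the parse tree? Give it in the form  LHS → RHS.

[B [B [B [C [D q]]] || [C [D s]]] || [C [C [D s]] && [D ! [D s]]]]

B → B '||' C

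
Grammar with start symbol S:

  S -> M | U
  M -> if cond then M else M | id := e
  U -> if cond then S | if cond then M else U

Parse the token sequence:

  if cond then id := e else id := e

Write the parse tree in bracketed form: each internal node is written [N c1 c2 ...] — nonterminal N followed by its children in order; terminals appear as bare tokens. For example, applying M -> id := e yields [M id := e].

S
M
if cond then M else M
if cond then id := e else M
if cond then id := e else id := e

[S [M if cond then [M id := e] else [M id := e]]]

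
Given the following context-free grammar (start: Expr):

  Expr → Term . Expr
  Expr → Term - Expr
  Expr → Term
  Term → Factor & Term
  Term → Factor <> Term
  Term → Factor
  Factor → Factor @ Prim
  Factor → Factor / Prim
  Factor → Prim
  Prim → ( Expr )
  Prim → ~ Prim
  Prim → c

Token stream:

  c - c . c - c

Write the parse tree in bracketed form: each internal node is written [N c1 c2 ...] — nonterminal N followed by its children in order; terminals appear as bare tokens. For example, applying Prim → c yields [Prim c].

Expr
Term - Expr
Factor - Expr
Prim - Expr
c - Expr
c - Term . Expr
c - Factor . Expr
c - Prim . Expr
c - c . Expr
c - c . Term - Expr
c - c . Factor - Expr
c - c . Prim - Expr
c - c . c - Expr
c - c . c - Term
c - c . c - Factor
c - c . c - Prim
c - c . c - c

[Expr [Term [Factor [Prim c]]] - [Expr [Term [Factor [Prim c]]] . [Expr [Term [Factor [Prim c]]] - [Expr [Term [Factor [Prim c]]]]]]]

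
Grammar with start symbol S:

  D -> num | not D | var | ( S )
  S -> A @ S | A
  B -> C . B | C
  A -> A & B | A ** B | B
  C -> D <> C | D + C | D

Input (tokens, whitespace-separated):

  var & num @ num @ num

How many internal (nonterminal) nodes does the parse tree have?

[S [A [A [B [C [D var]]]] & [B [C [D num]]]] @ [S [A [B [C [D num]]]] @ [S [A [B [C [D num]]]]]]]

19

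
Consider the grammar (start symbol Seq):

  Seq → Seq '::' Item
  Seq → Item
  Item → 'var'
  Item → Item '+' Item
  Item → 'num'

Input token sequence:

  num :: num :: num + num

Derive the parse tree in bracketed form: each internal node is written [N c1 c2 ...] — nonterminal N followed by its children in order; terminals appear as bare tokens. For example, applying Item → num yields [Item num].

[Seq [Seq [Seq [Item num]] :: [Item num]] :: [Item [Item num] + [Item num]]]

Seq
Seq :: Item
Seq :: Item :: Item
Item :: Item :: Item
num :: Item :: Item
num :: num :: Item
num :: num :: Item + Item
num :: num :: num + Item
num :: num :: num + num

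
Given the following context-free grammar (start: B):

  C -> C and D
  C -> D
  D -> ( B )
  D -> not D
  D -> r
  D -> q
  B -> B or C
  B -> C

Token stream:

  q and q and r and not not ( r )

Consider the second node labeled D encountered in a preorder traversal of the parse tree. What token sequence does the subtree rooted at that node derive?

[B [C [C [C [C [D q]] and [D q]] and [D r]] and [D not [D not [D ( [B [C [D r]]] )]]]]]

q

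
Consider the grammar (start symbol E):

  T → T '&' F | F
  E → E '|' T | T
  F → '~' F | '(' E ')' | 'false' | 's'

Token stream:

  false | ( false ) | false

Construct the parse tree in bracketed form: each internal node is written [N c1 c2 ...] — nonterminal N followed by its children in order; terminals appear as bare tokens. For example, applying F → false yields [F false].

E
E | T
E | T | T
T | T | T
F | T | T
false | T | T
false | F | T
false | ( E ) | T
false | ( T ) | T
false | ( F ) | T
false | ( false ) | T
false | ( false ) | F
false | ( false ) | false

[E [E [E [T [F false]]] | [T [F ( [E [T [F false]]] )]]] | [T [F false]]]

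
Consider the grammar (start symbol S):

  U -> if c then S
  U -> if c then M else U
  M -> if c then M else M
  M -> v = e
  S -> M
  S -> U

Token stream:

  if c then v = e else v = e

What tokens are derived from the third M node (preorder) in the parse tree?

[S [M if c then [M v = e] else [M v = e]]]

v = e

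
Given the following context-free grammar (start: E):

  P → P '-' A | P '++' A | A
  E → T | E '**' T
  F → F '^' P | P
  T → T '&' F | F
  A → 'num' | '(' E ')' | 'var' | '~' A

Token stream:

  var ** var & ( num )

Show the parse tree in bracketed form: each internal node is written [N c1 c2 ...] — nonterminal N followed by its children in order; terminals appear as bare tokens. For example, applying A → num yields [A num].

E
E ** T
T ** T
F ** T
P ** T
A ** T
var ** T
var ** T & F
var ** F & F
var ** P & F
var ** A & F
var ** var & F
var ** var & P
var ** var & A
var ** var & ( E )
var ** var & ( T )
var ** var & ( F )
var ** var & ( P )
var ** var & ( A )
var ** var & ( num )

[E [E [T [F [P [A var]]]]] ** [T [T [F [P [A var]]]] & [F [P [A ( [E [T [F [P [A num]]]]] )]]]]]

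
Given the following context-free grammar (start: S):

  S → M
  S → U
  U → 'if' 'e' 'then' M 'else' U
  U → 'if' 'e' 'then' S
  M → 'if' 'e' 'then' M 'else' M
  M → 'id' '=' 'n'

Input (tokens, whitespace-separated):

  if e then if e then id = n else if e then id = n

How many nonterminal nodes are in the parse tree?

[S [U if e then [S [U if e then [M id = n] else [U if e then [S [M id = n]]]]]]]

8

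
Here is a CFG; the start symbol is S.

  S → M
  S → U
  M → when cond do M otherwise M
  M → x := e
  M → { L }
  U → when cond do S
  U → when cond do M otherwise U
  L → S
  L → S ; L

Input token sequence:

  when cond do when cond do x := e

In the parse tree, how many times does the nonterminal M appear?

1

[S [U when cond do [S [U when cond do [S [M x := e]]]]]]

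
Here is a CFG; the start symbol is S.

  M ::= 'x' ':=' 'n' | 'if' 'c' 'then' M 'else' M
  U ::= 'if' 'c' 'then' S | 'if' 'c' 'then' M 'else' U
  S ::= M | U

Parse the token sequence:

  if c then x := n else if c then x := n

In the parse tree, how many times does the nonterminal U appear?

2

[S [U if c then [M x := n] else [U if c then [S [M x := n]]]]]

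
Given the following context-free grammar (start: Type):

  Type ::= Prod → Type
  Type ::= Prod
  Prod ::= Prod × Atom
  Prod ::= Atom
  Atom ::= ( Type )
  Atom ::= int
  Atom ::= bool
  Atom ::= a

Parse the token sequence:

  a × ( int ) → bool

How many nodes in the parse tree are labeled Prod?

4

[Type [Prod [Prod [Atom a]] × [Atom ( [Type [Prod [Atom int]]] )]] → [Type [Prod [Atom bool]]]]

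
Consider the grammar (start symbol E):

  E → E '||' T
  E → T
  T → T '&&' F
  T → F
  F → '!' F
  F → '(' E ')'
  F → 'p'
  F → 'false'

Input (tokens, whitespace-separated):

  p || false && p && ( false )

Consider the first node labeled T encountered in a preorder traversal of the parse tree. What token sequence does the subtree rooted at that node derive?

[E [E [T [F p]]] || [T [T [T [F false]] && [F p]] && [F ( [E [T [F false]]] )]]]

p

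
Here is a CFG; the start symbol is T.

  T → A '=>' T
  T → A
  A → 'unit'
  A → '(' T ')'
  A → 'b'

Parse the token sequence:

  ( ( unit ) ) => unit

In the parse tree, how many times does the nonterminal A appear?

[T [A ( [T [A ( [T [A unit]] )]] )] => [T [A unit]]]

4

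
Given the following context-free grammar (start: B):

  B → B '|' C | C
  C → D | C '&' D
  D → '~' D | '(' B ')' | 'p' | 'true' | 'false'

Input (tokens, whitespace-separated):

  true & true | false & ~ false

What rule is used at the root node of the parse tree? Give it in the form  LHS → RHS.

B → B '|' C

[B [B [C [C [D true]] & [D true]]] | [C [C [D false]] & [D ~ [D false]]]]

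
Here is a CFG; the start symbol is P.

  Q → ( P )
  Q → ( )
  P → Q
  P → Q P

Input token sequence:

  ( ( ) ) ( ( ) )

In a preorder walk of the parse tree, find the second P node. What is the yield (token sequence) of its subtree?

[P [Q ( [P [Q ( )]] )] [P [Q ( [P [Q ( )]] )]]]

( )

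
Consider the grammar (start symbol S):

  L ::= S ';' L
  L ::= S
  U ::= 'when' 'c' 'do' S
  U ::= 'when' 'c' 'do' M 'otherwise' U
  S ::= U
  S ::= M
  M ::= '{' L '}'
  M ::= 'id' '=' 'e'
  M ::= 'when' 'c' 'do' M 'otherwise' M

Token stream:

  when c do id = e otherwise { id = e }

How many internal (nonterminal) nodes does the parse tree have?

7

[S [M when c do [M id = e] otherwise [M { [L [S [M id = e]]] }]]]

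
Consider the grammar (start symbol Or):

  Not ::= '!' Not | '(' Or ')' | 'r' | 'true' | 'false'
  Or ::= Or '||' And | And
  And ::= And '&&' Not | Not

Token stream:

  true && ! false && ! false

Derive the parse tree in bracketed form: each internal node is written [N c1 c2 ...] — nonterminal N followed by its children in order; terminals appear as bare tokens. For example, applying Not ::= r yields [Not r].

[Or [And [And [And [Not true]] && [Not ! [Not false]]] && [Not ! [Not false]]]]

Or
And
And && Not
And && Not && Not
Not && Not && Not
true && Not && Not
true && ! Not && Not
true && ! false && Not
true && ! false && ! Not
true && ! false && ! false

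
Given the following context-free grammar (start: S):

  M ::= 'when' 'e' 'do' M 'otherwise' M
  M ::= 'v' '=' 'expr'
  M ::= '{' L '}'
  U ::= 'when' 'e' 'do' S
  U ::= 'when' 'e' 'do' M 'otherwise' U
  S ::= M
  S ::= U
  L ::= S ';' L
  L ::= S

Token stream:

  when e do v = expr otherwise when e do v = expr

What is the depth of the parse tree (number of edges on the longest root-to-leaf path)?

[S [U when e do [M v = expr] otherwise [U when e do [S [M v = expr]]]]]

5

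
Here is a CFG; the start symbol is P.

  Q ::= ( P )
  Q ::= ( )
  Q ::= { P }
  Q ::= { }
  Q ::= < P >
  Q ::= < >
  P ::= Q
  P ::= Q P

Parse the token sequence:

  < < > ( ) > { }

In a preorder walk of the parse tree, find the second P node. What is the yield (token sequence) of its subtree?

[P [Q < [P [Q < >] [P [Q ( )]]] >] [P [Q { }]]]

< > ( )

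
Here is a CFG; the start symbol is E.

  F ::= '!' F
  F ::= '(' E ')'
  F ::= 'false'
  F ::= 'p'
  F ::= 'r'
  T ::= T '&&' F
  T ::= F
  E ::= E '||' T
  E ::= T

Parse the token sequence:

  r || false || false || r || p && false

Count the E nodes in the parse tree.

[E [E [E [E [E [T [F r]]] || [T [F false]]] || [T [F false]]] || [T [F r]]] || [T [T [F p]] && [F false]]]

5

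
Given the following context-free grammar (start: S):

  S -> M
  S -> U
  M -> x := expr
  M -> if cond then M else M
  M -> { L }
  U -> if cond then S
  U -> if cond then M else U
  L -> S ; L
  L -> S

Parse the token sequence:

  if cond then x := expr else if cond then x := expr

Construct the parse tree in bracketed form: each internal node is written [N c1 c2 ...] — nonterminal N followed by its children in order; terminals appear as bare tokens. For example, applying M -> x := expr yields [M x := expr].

S
U
if cond then M else U
if cond then x := expr else U
if cond then x := expr else if cond then S
if cond then x := expr else if cond then M
if cond then x := expr else if cond then x := expr

[S [U if cond then [M x := expr] else [U if cond then [S [M x := expr]]]]]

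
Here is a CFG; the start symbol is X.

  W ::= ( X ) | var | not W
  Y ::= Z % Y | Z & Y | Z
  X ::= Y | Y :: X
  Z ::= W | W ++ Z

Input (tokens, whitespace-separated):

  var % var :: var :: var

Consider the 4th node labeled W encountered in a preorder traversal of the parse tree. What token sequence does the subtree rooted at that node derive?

var

[X [Y [Z [W var]] % [Y [Z [W var]]]] :: [X [Y [Z [W var]]] :: [X [Y [Z [W var]]]]]]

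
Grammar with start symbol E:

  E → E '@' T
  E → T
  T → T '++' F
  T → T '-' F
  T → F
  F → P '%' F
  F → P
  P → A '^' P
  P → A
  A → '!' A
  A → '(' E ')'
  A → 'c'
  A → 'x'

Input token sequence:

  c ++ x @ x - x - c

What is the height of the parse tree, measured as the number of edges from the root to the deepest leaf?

7

[E [E [T [T [F [P [A c]]]] ++ [F [P [A x]]]]] @ [T [T [T [F [P [A x]]]] - [F [P [A x]]]] - [F [P [A c]]]]]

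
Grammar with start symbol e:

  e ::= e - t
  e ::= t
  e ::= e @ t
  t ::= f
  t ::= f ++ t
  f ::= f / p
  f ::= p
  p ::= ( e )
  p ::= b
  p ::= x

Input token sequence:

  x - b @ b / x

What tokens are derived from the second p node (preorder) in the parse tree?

[e [e [e [t [f [p x]]]] - [t [f [p b]]]] @ [t [f [f [p b]] / [p x]]]]

b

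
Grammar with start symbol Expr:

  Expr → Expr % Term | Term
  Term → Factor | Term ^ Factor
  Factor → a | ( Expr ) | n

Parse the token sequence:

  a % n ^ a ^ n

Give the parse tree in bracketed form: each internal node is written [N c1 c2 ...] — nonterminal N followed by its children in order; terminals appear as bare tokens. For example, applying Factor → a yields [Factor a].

Expr
Expr % Term
Term % Term
Factor % Term
a % Term
a % Term ^ Factor
a % Term ^ Factor ^ Factor
a % Factor ^ Factor ^ Factor
a % n ^ Factor ^ Factor
a % n ^ a ^ Factor
a % n ^ a ^ n

[Expr [Expr [Term [Factor a]]] % [Term [Term [Term [Factor n]] ^ [Factor a]] ^ [Factor n]]]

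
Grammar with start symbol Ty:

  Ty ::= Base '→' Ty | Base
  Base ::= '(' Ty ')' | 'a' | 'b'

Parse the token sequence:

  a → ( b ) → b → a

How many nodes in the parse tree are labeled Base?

5

[Ty [Base a] → [Ty [Base ( [Ty [Base b]] )] → [Ty [Base b] → [Ty [Base a]]]]]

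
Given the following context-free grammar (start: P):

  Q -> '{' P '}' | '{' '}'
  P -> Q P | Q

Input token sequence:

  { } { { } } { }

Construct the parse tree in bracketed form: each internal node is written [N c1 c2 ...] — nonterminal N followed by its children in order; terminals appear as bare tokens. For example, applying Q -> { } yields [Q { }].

P
Q P
{ } P
{ } Q P
{ } { P } P
{ } { Q } P
{ } { { } } P
{ } { { } } Q
{ } { { } } { }

[P [Q { }] [P [Q { [P [Q { }]] }] [P [Q { }]]]]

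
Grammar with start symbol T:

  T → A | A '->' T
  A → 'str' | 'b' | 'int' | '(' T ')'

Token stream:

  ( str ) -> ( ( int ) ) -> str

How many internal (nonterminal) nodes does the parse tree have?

12

[T [A ( [T [A str]] )] -> [T [A ( [T [A ( [T [A int]] )]] )] -> [T [A str]]]]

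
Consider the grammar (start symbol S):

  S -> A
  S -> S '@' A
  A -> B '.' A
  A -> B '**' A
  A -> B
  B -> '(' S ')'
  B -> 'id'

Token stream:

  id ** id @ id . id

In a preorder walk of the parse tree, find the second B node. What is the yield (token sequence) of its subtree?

[S [S [A [B id] ** [A [B id]]]] @ [A [B id] . [A [B id]]]]

id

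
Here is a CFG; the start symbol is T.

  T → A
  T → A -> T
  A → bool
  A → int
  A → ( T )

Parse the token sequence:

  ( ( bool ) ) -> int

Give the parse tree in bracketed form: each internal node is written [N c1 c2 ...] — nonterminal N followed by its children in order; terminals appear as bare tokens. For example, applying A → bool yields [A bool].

[T [A ( [T [A ( [T [A bool]] )]] )] -> [T [A int]]]

T
A -> T
( T ) -> T
( A ) -> T
( ( T ) ) -> T
( ( A ) ) -> T
( ( bool ) ) -> T
( ( bool ) ) -> A
( ( bool ) ) -> int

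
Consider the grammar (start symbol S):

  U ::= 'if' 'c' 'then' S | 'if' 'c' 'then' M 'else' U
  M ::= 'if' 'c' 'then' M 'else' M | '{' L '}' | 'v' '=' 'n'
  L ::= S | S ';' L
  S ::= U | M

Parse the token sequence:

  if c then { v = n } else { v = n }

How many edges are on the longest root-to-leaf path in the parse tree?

[S [M if c then [M { [L [S [M v = n]]] }] else [M { [L [S [M v = n]]] }]]]

6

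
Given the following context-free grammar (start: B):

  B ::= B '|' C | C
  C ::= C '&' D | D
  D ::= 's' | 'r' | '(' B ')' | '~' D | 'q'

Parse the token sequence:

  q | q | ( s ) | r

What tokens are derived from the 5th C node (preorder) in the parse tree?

[B [B [B [B [C [D q]]] | [C [D q]]] | [C [D ( [B [C [D s]]] )]]] | [C [D r]]]

r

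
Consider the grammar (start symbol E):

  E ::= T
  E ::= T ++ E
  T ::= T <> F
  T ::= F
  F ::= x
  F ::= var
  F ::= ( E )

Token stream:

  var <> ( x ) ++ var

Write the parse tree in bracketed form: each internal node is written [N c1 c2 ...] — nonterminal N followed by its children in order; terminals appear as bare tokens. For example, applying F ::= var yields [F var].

E
T ++ E
T <> F ++ E
F <> F ++ E
var <> F ++ E
var <> ( E ) ++ E
var <> ( T ) ++ E
var <> ( F ) ++ E
var <> ( x ) ++ E
var <> ( x ) ++ T
var <> ( x ) ++ F
var <> ( x ) ++ var

[E [T [T [F var]] <> [F ( [E [T [F x]]] )]] ++ [E [T [F var]]]]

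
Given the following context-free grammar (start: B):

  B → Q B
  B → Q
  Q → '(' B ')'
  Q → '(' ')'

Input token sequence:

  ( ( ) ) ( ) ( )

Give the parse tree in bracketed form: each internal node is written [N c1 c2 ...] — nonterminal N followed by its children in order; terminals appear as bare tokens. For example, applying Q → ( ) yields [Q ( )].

B
Q B
( B ) B
( Q ) B
( ( ) ) B
( ( ) ) Q B
( ( ) ) ( ) B
( ( ) ) ( ) Q
( ( ) ) ( ) ( )

[B [Q ( [B [Q ( )]] )] [B [Q ( )] [B [Q ( )]]]]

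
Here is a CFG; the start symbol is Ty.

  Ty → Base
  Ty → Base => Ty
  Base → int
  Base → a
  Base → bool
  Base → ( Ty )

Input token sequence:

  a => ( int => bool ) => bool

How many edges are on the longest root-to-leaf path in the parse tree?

[Ty [Base a] => [Ty [Base ( [Ty [Base int] => [Ty [Base bool]]] )] => [Ty [Base bool]]]]

6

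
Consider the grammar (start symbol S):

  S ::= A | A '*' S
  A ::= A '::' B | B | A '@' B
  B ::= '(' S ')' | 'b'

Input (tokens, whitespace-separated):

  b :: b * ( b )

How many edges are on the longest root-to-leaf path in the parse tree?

[S [A [A [B b]] :: [B b]] * [S [A [B ( [S [A [B b]]] )]]]]

7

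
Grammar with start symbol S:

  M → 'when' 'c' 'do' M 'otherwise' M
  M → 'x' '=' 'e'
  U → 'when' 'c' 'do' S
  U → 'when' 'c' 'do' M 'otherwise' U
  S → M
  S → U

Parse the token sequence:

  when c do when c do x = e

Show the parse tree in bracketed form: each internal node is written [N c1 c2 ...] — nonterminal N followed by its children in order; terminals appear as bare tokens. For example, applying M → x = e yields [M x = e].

[S [U when c do [S [U when c do [S [M x = e]]]]]]

S
U
when c do S
when c do U
when c do when c do S
when c do when c do M
when c do when c do x = e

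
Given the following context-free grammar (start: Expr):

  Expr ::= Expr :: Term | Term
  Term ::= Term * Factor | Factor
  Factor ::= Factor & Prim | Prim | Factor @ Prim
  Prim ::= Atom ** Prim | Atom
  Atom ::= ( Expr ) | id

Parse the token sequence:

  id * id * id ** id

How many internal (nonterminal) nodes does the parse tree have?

15

[Expr [Term [Term [Term [Factor [Prim [Atom id]]]] * [Factor [Prim [Atom id]]]] * [Factor [Prim [Atom id] ** [Prim [Atom id]]]]]]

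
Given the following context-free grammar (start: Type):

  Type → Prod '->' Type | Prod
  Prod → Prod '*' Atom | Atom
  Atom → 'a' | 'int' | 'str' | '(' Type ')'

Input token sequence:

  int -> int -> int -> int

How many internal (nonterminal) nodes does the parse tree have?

12

[Type [Prod [Atom int]] -> [Type [Prod [Atom int]] -> [Type [Prod [Atom int]] -> [Type [Prod [Atom int]]]]]]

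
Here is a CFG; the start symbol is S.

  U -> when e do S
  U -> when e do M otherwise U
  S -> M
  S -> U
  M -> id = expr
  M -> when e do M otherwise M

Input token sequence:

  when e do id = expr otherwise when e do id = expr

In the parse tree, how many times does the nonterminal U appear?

2

[S [U when e do [M id = expr] otherwise [U when e do [S [M id = expr]]]]]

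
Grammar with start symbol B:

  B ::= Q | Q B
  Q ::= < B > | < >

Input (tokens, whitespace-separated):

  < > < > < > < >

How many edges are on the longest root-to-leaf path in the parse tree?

[B [Q < >] [B [Q < >] [B [Q < >] [B [Q < >]]]]]

5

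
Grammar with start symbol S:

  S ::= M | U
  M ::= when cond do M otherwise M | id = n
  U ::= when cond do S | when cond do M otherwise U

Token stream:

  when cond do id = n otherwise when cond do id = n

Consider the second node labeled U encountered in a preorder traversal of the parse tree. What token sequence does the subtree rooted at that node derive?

[S [U when cond do [M id = n] otherwise [U when cond do [S [M id = n]]]]]

when cond do id = n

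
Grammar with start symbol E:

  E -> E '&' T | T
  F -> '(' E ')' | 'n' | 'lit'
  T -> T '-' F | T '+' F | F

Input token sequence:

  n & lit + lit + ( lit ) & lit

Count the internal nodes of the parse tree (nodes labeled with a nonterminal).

16

[E [E [E [T [F n]]] & [T [T [T [F lit]] + [F lit]] + [F ( [E [T [F lit]]] )]]] & [T [F lit]]]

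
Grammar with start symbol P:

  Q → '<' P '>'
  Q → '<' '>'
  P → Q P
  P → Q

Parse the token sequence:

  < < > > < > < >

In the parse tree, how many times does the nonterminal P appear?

4

[P [Q < [P [Q < >]] >] [P [Q < >] [P [Q < >]]]]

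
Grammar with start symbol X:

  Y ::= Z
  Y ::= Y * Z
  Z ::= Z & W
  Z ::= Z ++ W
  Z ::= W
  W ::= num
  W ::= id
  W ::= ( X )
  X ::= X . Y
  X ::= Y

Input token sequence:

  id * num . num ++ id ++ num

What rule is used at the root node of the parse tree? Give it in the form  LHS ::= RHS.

[X [X [Y [Y [Z [W id]]] * [Z [W num]]]] . [Y [Z [Z [Z [W num]] ++ [W id]] ++ [W num]]]]

X ::= X . Y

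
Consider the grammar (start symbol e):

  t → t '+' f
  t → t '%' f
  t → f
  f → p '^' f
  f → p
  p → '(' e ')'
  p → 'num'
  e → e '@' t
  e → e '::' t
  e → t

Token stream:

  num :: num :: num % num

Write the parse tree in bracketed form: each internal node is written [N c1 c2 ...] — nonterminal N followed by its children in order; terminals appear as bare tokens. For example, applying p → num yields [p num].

e
e :: t
e :: t :: t
t :: t :: t
f :: t :: t
p :: t :: t
num :: t :: t
num :: f :: t
num :: p :: t
num :: num :: t
num :: num :: t % f
num :: num :: f % f
num :: num :: p % f
num :: num :: num % f
num :: num :: num % p
num :: num :: num % num

[e [e [e [t [f [p num]]]] :: [t [f [p num]]]] :: [t [t [f [p num]]] % [f [p num]]]]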